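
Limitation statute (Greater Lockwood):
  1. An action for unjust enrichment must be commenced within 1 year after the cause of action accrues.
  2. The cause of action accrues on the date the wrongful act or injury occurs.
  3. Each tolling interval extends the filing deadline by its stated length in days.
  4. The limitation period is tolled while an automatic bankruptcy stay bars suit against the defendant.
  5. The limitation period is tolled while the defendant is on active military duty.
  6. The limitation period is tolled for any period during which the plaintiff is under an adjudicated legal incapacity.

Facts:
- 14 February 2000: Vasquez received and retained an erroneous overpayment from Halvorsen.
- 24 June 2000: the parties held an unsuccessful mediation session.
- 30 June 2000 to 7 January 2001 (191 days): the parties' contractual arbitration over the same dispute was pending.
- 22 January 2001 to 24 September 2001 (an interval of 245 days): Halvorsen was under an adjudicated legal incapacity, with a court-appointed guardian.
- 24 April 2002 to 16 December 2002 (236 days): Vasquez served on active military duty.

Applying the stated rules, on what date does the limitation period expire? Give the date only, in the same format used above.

The claim accrued on 14 February 2000, when the wrongful act occurred.
1 year from 14 February 2000 is 14 February 2001.
Because the plaintiff's legal incapacity ran from 22 January 2001 to 24 September 2001, the deadline is extended by 245 days to 17 October 2001.
The defendant's active military service starting 24 April 2002 came too late — the period had run on 17 October 2001 — and so does not extend the deadline.
Although a pending arbitration ran from 30 June 2000 to 7 January 2001, the stated rules do not make that a tolling event, so it is disregarded.
The other events in the timeline have no effect on the limitation period under the stated rules.

17 October 2001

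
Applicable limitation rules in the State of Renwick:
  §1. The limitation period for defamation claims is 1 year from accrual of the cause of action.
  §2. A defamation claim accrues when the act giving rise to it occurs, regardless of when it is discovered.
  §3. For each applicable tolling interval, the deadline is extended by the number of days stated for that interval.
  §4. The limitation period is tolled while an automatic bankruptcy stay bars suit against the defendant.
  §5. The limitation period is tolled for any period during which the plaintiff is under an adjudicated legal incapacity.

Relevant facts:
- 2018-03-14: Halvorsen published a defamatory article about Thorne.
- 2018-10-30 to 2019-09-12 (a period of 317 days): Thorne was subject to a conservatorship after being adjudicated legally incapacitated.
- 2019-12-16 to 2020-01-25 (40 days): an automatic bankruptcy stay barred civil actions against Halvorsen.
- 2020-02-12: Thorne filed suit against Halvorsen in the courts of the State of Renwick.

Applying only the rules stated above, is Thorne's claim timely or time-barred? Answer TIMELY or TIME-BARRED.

TIMELY

The limitation period began to run on 2018-03-14.
1 year from 2018-03-14 is 2019-03-14.
Because the plaintiff's legal incapacity ran from 2018-10-30 to 2019-09-12, the deadline is extended by 317 days to 2020-01-25.
Because the automatic bankruptcy stay ran from 2019-12-16 to 2020-01-25, the deadline is extended by 40 days to 2020-03-05.
Filing on 2020-02-12 beat the 2020-03-05 deadline — the action is timely.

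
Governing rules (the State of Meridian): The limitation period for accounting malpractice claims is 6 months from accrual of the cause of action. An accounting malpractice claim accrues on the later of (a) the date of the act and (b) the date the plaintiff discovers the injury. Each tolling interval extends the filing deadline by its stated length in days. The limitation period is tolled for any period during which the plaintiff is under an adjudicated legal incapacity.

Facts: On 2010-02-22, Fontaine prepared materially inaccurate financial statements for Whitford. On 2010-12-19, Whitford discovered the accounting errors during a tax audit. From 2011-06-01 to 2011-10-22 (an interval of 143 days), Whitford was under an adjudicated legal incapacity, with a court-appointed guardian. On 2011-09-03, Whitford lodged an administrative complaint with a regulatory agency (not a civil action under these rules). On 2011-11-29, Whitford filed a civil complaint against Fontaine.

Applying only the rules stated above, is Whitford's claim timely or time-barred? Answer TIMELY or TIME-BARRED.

The claim accrued on 2010-12-19 — the later of the 2010-02-22 act and the 2010-12-19 discovery.
Adding the 6 months base period to 2010-12-19 gives a deadline of 2011-06-19, before any tolling.
Because the plaintiff's legal incapacity ran from 2011-06-01 to 2011-10-22, the deadline is extended by 143 days to 2011-11-09.
None of the other events listed affects the running of the period under the stated rules.
Filing on 2011-11-29 missed the 2011-11-09 deadline — the action is time-barred.

TIME-BARRED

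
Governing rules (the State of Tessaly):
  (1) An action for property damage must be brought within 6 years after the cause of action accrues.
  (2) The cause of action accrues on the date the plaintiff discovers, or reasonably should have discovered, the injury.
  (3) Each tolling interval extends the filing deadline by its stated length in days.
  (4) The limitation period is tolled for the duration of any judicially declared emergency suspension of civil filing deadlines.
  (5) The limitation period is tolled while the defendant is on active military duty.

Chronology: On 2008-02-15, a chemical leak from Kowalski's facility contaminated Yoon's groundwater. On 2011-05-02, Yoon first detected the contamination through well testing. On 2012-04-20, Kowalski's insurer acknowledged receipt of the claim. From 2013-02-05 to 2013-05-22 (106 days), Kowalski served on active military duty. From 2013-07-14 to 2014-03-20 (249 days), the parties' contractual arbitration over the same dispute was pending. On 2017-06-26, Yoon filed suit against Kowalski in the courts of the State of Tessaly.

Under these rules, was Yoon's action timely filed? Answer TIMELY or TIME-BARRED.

Under the discovery rule, the claim accrued on 2011-05-02, when Yoon discovered the injury — not on the 2008-02-15 date of the underlying act.
Adding the 6 years base period to 2011-05-02 gives a deadline of 2017-05-02, before any tolling.
Because the defendant's active military service ran from 2013-02-05 to 2013-05-22, the deadline is extended by 106 days to 2017-08-16.
Although a pending arbitration ran from 2013-07-14 to 2014-03-20, the stated rules do not make that a tolling event, so it is disregarded.
None of the other events listed affects the running of the period under the stated rules.
Filing on 2017-06-26 beat the 2017-08-16 deadline — the action is timely.

TIMELY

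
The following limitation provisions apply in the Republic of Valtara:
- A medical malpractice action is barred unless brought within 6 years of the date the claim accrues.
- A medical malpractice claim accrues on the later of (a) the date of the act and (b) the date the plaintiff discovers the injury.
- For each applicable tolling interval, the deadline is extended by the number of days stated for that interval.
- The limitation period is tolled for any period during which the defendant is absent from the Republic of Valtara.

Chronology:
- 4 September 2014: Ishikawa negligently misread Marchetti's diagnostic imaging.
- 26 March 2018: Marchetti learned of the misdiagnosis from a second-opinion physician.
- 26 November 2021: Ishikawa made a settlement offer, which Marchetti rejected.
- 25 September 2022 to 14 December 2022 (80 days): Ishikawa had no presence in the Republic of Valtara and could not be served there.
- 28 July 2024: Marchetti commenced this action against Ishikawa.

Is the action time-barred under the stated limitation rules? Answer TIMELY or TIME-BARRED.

Because discovery on 26 March 2018 post-dates the 4 September 2014 act, accrual under the later-of rule falls on 26 March 2018.
6 years from 26 March 2018 is 26 March 2024.
The defendant's absence from the jurisdiction from 25 September 2022 to 14 December 2022 tolled the period for 80 days, extending the deadline to 14 June 2024.
None of the other events listed affects the running of the period under the stated rules.
Filing on 28 July 2024 missed the 14 June 2024 deadline — the action is time-barred.

TIME-BARRED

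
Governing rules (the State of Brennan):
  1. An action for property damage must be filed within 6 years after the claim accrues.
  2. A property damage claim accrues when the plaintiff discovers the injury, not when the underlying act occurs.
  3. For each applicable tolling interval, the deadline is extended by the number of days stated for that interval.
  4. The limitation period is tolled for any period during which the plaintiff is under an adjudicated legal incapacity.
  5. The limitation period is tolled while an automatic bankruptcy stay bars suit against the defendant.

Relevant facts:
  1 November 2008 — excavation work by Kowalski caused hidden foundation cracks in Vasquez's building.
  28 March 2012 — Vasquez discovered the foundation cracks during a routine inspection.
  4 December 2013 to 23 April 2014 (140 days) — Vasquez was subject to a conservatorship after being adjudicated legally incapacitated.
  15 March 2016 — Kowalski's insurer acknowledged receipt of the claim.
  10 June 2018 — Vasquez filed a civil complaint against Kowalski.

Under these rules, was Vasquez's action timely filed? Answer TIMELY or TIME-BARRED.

TIMELY

Accrual is tied to discovery, so the period began on 28 March 2012 rather than on 1 November 2008 when the act occurred.
Adding the 6 years base period to 28 March 2012 gives a deadline of 28 March 2018, before any tolling.
The plaintiff's legal incapacity from 4 December 2013 to 23 April 2014 tolled the period for 140 days, extending the deadline to 15 August 2018.
None of the other events listed affects the running of the period under the stated rules.
Filing on 10 June 2018 beat the 15 August 2018 deadline — the action is timely.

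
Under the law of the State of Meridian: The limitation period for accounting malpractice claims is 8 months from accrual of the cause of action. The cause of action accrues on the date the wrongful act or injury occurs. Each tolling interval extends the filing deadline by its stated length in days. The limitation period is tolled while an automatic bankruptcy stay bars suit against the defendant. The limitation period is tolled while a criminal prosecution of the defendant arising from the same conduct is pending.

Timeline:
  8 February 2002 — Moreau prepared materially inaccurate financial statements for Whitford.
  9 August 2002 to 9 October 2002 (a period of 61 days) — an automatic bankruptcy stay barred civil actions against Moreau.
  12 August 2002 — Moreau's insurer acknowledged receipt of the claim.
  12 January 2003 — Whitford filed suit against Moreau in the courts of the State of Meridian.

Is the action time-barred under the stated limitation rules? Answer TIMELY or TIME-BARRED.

The cause of action accrued on 8 February 2002, the date of the act.
Adding the 8 months base period to 8 February 2002 gives a deadline of 8 October 2002, before any tolling.
Because the automatic bankruptcy stay ran from 9 August 2002 to 9 October 2002, the deadline is extended by 61 days to 8 December 2002.
The other events in the timeline have no effect on the limitation period under the stated rules.
Whitford filed on 12 January 2003, after the 8 December 2002 deadline, so the action is time-barred.

TIME-BARRED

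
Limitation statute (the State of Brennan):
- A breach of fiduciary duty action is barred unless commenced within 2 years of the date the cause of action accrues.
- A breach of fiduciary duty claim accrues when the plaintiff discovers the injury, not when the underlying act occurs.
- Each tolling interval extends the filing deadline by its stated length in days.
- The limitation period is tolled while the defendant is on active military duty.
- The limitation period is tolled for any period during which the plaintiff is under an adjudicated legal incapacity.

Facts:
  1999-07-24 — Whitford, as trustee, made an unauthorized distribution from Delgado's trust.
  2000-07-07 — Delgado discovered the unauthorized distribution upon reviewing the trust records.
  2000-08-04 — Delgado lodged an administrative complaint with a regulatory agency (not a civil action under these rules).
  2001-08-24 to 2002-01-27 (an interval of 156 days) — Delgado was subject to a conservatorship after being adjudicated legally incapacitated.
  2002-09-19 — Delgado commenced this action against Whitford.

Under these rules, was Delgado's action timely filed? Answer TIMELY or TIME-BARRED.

Accrual is tied to discovery, so the period began on 2000-07-07 rather than on 1999-07-24 when the act occurred.
The untolled deadline — 2 years after 2000-07-07 — is 2002-07-07.
Because the plaintiff's legal incapacity ran from 2001-08-24 to 2002-01-27, the deadline is extended by 156 days to 2002-12-10.
None of the other events listed affects the running of the period under the stated rules.
The 2002-09-19 filing precedes the 2002-12-10 deadline; the claim is timely.

TIMELY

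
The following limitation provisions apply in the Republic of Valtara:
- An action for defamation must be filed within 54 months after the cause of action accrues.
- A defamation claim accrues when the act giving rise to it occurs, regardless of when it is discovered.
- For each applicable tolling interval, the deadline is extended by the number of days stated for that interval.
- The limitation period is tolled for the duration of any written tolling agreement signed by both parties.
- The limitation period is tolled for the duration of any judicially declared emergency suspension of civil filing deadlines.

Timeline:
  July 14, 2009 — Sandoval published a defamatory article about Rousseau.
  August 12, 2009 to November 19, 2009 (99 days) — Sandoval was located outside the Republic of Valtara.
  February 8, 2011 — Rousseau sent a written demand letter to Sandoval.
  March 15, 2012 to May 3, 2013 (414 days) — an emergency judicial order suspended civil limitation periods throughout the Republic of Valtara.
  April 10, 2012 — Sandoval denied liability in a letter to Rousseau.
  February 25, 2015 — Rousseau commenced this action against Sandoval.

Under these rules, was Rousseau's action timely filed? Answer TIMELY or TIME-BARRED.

The cause of action accrued on July 14, 2009, the date of the act.
The untolled deadline — 54 months after July 14, 2009 — is January 14, 2014.
Because the emergency suspension of filing deadlines ran from March 15, 2012 to May 3, 2013, the deadline is extended by 414 days to March 4, 2015.
The defendant's absence from the jurisdiction from August 12, 2009 to November 19, 2009 does not toll the period, because no stated rule makes the defendant's absence a tolling event.
The other events in the timeline have no effect on the limitation period under the stated rules.
Filing on February 25, 2015 beat the March 4, 2015 deadline — the action is timely.

TIMELY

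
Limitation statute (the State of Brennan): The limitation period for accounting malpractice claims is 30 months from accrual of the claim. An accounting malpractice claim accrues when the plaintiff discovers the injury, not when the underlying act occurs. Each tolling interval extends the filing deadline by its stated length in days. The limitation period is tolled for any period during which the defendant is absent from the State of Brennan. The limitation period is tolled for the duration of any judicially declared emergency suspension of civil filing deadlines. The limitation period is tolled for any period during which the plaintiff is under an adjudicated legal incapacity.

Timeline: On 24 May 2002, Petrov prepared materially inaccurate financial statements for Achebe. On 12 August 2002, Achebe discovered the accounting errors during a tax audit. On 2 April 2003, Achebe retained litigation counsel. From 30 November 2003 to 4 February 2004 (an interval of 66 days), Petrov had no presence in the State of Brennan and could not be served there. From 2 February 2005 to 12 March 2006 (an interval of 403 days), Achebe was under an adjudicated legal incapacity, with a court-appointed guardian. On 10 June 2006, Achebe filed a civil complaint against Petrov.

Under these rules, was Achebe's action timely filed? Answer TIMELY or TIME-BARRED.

TIME-BARRED

Accrual is tied to discovery, so the period began on 12 August 2002 rather than on 24 May 2002 when the act occurred.
The untolled deadline — 30 months after 12 August 2002 — is 12 February 2005.
The defendant's absence from the jurisdiction from 30 November 2003 to 4 February 2004 tolled the period for 66 days, extending the deadline to 19 April 2005.
Because the plaintiff's legal incapacity ran from 2 February 2005 to 12 March 2006, the deadline is extended by 403 days to 27 May 2006.
Nothing else in the chronology tolls or restarts the period.
Filing on 10 June 2006 missed the 27 May 2006 deadline — the action is time-barred.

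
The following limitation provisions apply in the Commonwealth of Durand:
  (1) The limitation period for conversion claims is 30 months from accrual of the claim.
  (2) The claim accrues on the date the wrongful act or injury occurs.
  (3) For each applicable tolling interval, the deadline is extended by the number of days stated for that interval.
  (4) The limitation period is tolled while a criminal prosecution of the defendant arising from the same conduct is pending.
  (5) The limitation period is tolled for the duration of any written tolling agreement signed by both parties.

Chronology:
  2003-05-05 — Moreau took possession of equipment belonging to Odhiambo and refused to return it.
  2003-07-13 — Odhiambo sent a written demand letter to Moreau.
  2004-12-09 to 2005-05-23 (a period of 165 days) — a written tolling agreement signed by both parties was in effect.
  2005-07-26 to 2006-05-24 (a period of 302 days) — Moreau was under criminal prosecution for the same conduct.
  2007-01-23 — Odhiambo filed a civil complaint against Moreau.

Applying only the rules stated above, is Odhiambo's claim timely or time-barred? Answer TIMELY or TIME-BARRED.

TIMELY

The claim accrued on 2003-05-05, the date of the act.
30 months from 2003-05-05 is 2005-11-05.
The period was tolled for 165 days by the written tolling agreement (2004-12-09 to 2005-05-23), pushing the deadline to 2006-04-19.
Because the pending criminal prosecution ran from 2005-07-26 to 2006-05-24, the deadline is extended by 302 days to 2007-02-15.
None of the other events listed affects the running of the period under the stated rules.
Filing on 2007-01-23 beat the 2007-02-15 deadline — the action is timely.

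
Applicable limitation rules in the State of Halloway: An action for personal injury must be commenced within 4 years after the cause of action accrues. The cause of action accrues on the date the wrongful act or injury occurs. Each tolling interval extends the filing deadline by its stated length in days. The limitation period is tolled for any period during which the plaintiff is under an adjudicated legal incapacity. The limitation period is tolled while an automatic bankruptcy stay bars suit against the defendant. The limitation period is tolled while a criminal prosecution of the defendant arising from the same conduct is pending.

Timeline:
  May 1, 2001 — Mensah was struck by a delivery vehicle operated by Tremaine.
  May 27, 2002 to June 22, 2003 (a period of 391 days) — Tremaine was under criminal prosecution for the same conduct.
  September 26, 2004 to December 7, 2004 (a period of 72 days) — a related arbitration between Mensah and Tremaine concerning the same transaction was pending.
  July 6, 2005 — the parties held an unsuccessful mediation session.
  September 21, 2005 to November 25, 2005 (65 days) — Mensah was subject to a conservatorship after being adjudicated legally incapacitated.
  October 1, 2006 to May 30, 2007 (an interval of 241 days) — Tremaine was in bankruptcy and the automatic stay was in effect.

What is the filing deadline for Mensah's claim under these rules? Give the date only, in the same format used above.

The claim accrued on May 1, 2001, when the wrongful act occurred.
The untolled deadline — 4 years after May 1, 2001 — is May 1, 2005.
The period was tolled for 391 days by the pending criminal prosecution (May 27, 2002 to June 22, 2003), pushing the deadline to May 27, 2006.
The plaintiff's legal incapacity from September 21, 2005 to November 25, 2005 tolled the period for 65 days, extending the deadline to July 31, 2006.
The automatic bankruptcy stay starting October 1, 2006 came too late — the period had run on July 31, 2006 — and so does not extend the deadline.
No stated provision tolls the period for a pending arbitration, so the interval from September 26, 2004 to December 7, 2004 has no effect on the deadline.
None of the other events listed affects the running of the period under the stated rules.

July 31, 2006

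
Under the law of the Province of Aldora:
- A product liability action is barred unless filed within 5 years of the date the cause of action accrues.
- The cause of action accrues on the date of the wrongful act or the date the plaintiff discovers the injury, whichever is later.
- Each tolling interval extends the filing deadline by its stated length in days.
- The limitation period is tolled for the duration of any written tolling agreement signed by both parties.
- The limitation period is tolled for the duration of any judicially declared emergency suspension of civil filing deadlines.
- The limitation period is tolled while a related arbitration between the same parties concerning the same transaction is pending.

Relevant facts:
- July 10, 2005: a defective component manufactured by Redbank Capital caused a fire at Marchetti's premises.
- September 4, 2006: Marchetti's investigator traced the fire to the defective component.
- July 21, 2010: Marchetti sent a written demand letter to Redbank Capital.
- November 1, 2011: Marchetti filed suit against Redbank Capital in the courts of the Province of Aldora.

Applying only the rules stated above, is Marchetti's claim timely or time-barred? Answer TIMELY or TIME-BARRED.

TIME-BARRED

Because discovery on September 4, 2006 post-dates the July 10, 2005 act, accrual under the later-of rule falls on September 4, 2006.
5 years from September 4, 2006 is September 4, 2011.
Nothing else in the chronology tolls or restarts the period.
The November 1, 2011 filing falls after the September 4, 2011 deadline; the claim is time-barred.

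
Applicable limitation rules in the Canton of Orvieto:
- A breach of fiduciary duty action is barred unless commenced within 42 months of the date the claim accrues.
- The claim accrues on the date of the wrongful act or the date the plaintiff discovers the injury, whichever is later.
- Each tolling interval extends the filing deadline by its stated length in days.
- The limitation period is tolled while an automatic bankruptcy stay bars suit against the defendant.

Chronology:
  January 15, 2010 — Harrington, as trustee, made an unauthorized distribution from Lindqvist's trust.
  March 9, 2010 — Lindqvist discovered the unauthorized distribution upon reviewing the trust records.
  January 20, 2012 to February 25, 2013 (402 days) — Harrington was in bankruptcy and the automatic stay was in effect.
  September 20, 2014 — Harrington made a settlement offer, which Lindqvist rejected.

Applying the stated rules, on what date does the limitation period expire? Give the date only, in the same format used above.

October 16, 2014

Because discovery on March 9, 2010 post-dates the January 15, 2010 act, accrual under the later-of rule falls on March 9, 2010.
The untolled deadline — 42 months after March 9, 2010 — is September 9, 2013.
The period was tolled for 402 days by the automatic bankruptcy stay (January 20, 2012 to February 25, 2013), pushing the deadline to October 16, 2014.
The other events in the timeline have no effect on the limitation period under the stated rules.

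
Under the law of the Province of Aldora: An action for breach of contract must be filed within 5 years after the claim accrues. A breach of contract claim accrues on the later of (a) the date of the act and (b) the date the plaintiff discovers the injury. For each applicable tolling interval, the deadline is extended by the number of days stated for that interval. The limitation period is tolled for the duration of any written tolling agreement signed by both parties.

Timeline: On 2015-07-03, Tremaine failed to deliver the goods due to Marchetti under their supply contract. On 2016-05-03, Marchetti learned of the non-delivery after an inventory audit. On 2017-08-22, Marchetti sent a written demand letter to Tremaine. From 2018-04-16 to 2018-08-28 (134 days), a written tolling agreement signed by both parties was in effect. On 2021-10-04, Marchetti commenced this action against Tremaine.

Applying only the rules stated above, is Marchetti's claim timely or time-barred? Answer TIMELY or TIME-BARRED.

TIME-BARRED

The claim accrued on 2016-05-03 — the later of the 2015-07-03 act and the 2016-05-03 discovery.
5 years from 2016-05-03 is 2021-05-03.
The written tolling agreement from 2018-04-16 to 2018-08-28 tolled the period for 134 days, extending the deadline to 2021-09-14.
The other events in the timeline have no effect on the limitation period under the stated rules.
The 2021-10-04 filing falls after the 2021-09-14 deadline; the claim is time-barred.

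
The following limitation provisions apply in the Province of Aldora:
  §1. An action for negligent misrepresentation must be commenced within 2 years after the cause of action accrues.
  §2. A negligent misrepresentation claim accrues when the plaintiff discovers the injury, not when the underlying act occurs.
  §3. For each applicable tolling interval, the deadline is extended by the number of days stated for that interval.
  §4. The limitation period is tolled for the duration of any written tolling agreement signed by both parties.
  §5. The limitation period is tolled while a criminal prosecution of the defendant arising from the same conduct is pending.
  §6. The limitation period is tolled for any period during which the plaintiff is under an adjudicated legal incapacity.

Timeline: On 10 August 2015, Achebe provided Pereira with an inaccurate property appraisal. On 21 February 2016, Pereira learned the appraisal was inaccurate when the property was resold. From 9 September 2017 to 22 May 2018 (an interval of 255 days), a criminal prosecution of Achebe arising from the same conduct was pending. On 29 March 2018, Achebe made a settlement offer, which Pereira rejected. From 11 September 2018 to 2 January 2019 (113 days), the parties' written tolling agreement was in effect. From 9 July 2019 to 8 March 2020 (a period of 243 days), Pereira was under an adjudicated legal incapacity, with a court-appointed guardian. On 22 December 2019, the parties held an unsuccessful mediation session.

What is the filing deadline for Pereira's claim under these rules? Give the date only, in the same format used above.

24 February 2019

Under the discovery rule, the claim accrued on 21 February 2016, when Pereira discovered the injury — not on the 10 August 2015 date of the underlying act.
The untolled deadline — 2 years after 21 February 2016 — is 21 February 2018.
The pending criminal prosecution from 9 September 2017 to 22 May 2018 tolled the period for 255 days, extending the deadline to 3 November 2018.
The period was tolled for 113 days by the written tolling agreement (11 September 2018 to 2 January 2019), pushing the deadline to 24 February 2019.
By the time the plaintiff's legal incapacity began on 9 July 2019, the limitation period had already expired on 24 February 2019; that interval cannot revive it.
Nothing else in the chronology tolls or restarts the period.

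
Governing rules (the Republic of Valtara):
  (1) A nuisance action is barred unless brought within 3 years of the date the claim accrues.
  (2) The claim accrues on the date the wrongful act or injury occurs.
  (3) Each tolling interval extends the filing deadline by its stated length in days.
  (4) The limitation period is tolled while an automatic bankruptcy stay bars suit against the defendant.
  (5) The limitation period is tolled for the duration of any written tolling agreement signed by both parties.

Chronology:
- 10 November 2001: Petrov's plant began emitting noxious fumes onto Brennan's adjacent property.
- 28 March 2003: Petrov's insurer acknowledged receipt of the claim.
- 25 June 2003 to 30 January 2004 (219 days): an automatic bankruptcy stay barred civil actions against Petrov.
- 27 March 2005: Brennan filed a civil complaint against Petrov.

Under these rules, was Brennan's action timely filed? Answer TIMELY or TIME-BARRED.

The claim accrued on 10 November 2001, the date of the act.
The untolled deadline — 3 years after 10 November 2001 — is 10 November 2004.
The automatic bankruptcy stay from 25 June 2003 to 30 January 2004 tolled the period for 219 days, extending the deadline to 17 June 2005.
Nothing else in the chronology tolls or restarts the period.
Filing on 27 March 2005 beat the 17 June 2005 deadline — the action is timely.

TIMELY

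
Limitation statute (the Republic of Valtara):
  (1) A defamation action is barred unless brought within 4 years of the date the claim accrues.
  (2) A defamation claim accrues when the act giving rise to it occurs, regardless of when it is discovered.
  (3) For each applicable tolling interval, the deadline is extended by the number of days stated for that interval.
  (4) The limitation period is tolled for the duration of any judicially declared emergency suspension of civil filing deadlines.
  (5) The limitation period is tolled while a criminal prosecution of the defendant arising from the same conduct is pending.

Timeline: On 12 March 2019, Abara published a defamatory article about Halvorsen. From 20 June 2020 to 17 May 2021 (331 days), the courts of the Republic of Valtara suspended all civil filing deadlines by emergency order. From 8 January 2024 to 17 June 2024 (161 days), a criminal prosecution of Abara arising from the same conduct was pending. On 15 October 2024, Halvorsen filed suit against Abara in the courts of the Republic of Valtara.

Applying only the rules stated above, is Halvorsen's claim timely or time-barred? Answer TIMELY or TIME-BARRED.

The claim accrued on 12 March 2019, the date of the act.
The untolled deadline — 4 years after 12 March 2019 — is 12 March 2023.
The period was tolled for 331 days by the emergency suspension of filing deadlines (20 June 2020 to 17 May 2021), pushing the deadline to 6 February 2024.
The pending criminal prosecution from 8 January 2024 to 17 June 2024 tolled the period for 161 days, extending the deadline to 16 July 2024.
Filing on 15 October 2024 missed the 16 July 2024 deadline — the action is time-barred.

TIME-BARRED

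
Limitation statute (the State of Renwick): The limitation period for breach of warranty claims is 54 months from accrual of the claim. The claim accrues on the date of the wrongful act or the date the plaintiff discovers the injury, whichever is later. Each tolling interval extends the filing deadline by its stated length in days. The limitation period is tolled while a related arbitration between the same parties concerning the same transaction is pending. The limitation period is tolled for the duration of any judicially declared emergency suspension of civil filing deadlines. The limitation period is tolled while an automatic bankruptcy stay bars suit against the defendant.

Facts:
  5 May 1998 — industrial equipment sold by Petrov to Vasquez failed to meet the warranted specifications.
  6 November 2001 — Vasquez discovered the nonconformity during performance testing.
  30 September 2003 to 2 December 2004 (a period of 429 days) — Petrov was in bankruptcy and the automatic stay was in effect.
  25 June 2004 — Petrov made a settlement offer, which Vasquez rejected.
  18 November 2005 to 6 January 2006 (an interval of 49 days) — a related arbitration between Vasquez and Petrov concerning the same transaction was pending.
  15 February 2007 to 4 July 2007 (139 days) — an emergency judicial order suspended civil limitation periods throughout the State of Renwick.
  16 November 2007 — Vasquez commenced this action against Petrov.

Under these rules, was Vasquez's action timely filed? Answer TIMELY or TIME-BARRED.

TIMELY

Because discovery on 6 November 2001 post-dates the 5 May 1998 act, accrual under the later-of rule falls on 6 November 2001.
The untolled deadline — 54 months after 6 November 2001 — is 6 May 2006.
The period was tolled for 429 days by the automatic bankruptcy stay (30 September 2003 to 2 December 2004), pushing the deadline to 9 July 2007.
The period was tolled for 49 days by the pending related arbitration (18 November 2005 to 6 January 2006), pushing the deadline to 27 August 2007.
The emergency suspension of filing deadlines from 15 February 2007 to 4 July 2007 tolled the period for 139 days, extending the deadline to 13 January 2008.
The other events in the timeline have no effect on the limitation period under the stated rules.
The 16 November 2007 filing precedes the 13 January 2008 deadline; the claim is timely.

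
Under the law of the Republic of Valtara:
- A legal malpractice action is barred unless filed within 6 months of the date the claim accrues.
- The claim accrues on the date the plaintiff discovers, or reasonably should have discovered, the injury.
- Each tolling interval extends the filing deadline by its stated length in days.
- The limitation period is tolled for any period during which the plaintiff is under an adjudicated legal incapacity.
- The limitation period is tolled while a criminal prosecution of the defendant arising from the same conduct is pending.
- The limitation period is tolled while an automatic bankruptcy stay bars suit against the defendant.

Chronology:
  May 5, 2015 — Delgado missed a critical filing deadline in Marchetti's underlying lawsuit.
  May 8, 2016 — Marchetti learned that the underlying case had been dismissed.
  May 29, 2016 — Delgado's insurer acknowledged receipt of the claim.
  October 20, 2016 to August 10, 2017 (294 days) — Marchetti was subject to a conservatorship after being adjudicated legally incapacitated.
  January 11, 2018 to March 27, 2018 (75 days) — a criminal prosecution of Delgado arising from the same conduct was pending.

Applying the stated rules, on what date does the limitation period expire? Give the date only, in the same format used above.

August 29, 2017

Under the discovery rule, the claim accrued on May 8, 2016, when Marchetti discovered the injury — not on the May 5, 2015 date of the underlying act.
6 months from May 8, 2016 is November 8, 2016.
The plaintiff's legal incapacity from October 20, 2016 to August 10, 2017 tolled the period for 294 days, extending the deadline to August 29, 2017.
By the time the pending criminal prosecution began on January 11, 2018, the limitation period had already expired on August 29, 2017; that interval cannot revive it.
Nothing else in the chronology tolls or restarts the period.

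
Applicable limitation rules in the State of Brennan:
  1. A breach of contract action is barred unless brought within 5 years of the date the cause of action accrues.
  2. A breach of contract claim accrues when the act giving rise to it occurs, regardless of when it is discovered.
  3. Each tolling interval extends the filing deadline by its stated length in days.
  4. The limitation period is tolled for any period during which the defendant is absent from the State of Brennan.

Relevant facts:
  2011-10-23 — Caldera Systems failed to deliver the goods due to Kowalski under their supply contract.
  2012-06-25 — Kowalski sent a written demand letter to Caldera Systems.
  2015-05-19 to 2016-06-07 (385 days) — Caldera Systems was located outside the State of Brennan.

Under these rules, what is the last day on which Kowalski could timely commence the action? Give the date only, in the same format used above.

2017-11-12

The limitation period began to run on 2011-10-23.
Adding the 5 years base period to 2011-10-23 gives a deadline of 2016-10-23, before any tolling.
Because the defendant's absence from the jurisdiction ran from 2015-05-19 to 2016-06-07, the deadline is extended by 385 days to 2017-11-12.
Nothing else in the chronology tolls or restarts the period.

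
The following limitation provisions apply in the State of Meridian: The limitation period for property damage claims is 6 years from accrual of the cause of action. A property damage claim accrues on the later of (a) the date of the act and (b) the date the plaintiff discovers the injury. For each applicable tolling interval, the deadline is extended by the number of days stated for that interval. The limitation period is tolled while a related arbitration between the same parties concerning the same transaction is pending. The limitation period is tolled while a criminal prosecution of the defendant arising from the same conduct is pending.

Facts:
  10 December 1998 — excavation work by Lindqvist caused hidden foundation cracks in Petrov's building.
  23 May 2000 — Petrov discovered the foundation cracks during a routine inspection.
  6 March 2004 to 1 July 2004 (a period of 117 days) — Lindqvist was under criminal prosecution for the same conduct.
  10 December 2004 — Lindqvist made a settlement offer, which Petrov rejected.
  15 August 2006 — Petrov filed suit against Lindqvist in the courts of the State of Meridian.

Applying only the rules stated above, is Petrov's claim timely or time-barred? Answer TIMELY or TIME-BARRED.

TIMELY

Because discovery on 23 May 2000 post-dates the 10 December 1998 act, accrual under the later-of rule falls on 23 May 2000.
The untolled deadline — 6 years after 23 May 2000 — is 23 May 2006.
Because the pending criminal prosecution ran from 6 March 2004 to 1 July 2004, the deadline is extended by 117 days to 17 September 2006.
None of the other events listed affects the running of the period under the stated rules.
Petrov filed on 15 August 2006, before the 17 September 2006 deadline, so the action is timely.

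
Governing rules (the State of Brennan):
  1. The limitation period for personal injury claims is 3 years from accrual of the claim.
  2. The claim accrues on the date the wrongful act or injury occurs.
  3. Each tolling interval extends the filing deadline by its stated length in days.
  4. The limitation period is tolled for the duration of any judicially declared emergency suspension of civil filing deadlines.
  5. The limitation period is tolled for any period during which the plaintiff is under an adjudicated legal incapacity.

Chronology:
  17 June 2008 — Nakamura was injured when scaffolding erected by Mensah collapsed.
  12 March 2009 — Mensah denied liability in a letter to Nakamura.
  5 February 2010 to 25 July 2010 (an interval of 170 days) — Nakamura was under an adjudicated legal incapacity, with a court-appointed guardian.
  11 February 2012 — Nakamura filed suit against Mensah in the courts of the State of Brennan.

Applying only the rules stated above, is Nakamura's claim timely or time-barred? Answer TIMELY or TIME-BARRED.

The limitation period began to run on 17 June 2008.
The untolled deadline — 3 years after 17 June 2008 — is 17 June 2011.
Because the plaintiff's legal incapacity ran from 5 February 2010 to 25 July 2010, the deadline is extended by 170 days to 4 December 2011.
The other events in the timeline have no effect on the limitation period under the stated rules.
The 11 February 2012 filing falls after the 4 December 2011 deadline; the claim is time-barred.

TIME-BARRED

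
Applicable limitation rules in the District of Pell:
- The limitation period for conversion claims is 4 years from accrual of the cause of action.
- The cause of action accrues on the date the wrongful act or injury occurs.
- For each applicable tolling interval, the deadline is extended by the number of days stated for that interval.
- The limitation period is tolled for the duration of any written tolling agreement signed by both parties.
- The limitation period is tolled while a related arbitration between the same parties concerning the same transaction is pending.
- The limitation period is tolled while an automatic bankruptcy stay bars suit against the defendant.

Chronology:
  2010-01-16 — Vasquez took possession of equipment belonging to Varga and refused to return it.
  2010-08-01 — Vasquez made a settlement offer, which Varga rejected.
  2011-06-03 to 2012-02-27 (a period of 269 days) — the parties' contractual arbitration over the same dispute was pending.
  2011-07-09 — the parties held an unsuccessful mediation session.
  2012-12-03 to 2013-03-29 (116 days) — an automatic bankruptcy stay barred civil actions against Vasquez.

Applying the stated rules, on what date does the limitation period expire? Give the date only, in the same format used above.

2015-02-05

The claim accrued on 2010-01-16, when the wrongful act occurred.
Adding the 4 years base period to 2010-01-16 gives a deadline of 2014-01-16, before any tolling.
The pending related arbitration from 2011-06-03 to 2012-02-27 tolled the period for 269 days, extending the deadline to 2014-10-12.
The period was tolled for 116 days by the automatic bankruptcy stay (2012-12-03 to 2013-03-29), pushing the deadline to 2015-02-05.
The other events in the timeline have no effect on the limitation period under the stated rules.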